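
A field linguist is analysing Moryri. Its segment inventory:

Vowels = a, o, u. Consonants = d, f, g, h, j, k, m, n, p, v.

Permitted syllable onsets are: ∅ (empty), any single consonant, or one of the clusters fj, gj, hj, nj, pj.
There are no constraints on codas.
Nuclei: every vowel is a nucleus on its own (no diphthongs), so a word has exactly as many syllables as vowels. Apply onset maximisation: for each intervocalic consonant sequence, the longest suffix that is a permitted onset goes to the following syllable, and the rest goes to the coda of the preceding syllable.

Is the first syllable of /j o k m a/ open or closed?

closed

Nuclei (vowels): o, a → 2 syllables.
Between /o/ (V1) and /a/ (V2): /km/ splits as /k/ + /m/ (/m/ is the longest suffix that is a licit onset).
Result: jok.ma.
Syllable 1 is /jok/ with coda /k/, so it is closed.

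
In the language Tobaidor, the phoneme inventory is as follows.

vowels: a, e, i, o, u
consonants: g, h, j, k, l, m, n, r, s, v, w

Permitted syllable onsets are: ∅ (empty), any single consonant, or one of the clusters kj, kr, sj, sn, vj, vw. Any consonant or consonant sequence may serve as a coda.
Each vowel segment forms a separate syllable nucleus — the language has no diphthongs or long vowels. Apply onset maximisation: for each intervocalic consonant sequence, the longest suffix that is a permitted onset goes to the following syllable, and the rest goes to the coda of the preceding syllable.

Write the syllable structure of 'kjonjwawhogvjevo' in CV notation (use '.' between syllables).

CCVCC.CVC.CVC.CCV.CV

Nuclei (vowels): o, a, o, e, o → 5 syllables.
σ1/σ2 boundary: /njw/; trying suffixes from longest down, /w/ is the first permitted one, so coda /nj/ | onset /w/.
σ2/σ3 boundary: /wh/ splits as /w/ + /h/ (/h/ is the longest suffix that is a licit onset).
σ3/σ4 boundary: cluster /gvj/ — the longest permitted-onset suffix is /vj/; onset = /vj/, preceding coda = /g/.
σ4/σ5 boundary: just /v/ — single C goes to the following onset.
So the parse is kjonj.waw.hog.vje.vo.
Mapping each syllable to C/V: /kjonj/ → CCVCC, /waw/ → CVC, /hog/ → CVC, /vje/ → CCV, /vo/ → CV.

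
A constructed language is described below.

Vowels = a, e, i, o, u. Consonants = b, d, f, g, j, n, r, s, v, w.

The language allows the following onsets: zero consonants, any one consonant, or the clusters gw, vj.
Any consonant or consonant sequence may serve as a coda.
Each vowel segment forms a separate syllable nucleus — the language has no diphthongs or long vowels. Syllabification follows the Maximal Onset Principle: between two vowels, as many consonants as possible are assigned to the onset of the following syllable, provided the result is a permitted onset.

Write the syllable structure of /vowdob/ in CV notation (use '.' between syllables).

The vowels are o, o — 2 nuclei, so 2 syllables.
V1 /o/ – V2 /o/: cluster /wd/ — the longest permitted-onset suffix is /d/; onset = /d/, preceding coda = /w/.
So the parse is vow.dob.
Mapping each syllable to C/V: /vow/ → CVC, /dob/ → CVC.

CVC.CVC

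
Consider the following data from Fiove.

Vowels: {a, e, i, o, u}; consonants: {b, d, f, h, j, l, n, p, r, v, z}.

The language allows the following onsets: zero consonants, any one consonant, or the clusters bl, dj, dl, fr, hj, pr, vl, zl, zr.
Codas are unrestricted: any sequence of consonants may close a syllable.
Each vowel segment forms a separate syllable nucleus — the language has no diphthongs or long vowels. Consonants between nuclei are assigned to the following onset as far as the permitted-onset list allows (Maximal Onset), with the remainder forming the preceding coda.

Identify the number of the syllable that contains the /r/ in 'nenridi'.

2

Nuclei (vowels): e, i, i → 3 syllables.
σ1/σ2 boundary: /nr/; trying suffixes from longest down, /r/ is the first permitted one, so coda /n/ | onset /r/.
σ2/σ3 boundary: /d/ is a single consonant, so it becomes the next onset.
Syllabification: nen.ri.di.
The /r/ is in the onset of syllable 2 (/ri/).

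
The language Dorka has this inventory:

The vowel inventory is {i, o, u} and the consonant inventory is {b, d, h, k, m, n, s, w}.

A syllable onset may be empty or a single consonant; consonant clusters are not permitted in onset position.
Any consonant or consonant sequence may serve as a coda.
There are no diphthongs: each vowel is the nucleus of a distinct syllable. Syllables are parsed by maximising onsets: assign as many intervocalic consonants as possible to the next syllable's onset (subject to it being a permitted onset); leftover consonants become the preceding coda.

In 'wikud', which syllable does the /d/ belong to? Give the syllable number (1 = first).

2

The vowels are i, u — 2 nuclei, so 2 syllables.
σ1/σ2 boundary: /k/ is a single consonant, so it becomes the next onset.
So the parse is wi.kud.
The /d/ is in the coda of syllable 2 (/kud/).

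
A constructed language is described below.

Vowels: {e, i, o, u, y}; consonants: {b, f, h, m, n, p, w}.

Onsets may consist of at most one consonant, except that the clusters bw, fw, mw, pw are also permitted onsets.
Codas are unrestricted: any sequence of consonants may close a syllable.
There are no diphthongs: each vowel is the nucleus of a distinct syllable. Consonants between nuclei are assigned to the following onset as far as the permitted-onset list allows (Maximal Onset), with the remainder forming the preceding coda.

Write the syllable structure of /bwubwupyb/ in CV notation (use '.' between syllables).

CCV.CCV.CVC

Vowels present: u, u, y; each is a nucleus, giving 3 syllables.
V1 /u/ – V2 /u/: /bw/ — entire cluster is a permitted onset → onset /bw/, coda ∅.
V2 /u/ – V3 /y/: /p/ is a single consonant, so it becomes the next onset.
So the parse is bwu.bwu.pyb.
Mapping each syllable to C/V: /bwu/ → CCV, /bwu/ → CCV, /pyb/ → CVC.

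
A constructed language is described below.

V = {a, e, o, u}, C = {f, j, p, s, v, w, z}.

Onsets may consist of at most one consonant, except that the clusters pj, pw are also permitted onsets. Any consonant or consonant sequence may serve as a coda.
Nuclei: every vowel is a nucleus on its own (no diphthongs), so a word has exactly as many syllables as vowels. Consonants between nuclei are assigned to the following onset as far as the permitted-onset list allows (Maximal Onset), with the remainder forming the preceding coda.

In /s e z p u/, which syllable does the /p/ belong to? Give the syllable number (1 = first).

Nuclei (vowels): e, u → 2 syllables.
Between /e/ (V1) and /u/ (V2): /zp/ splits as /z/ + /p/ (/p/ is the longest suffix that is a licit onset).
Putting it together: sez.pu.
The /p/ is in the onset of syllable 2 (/pu/).

2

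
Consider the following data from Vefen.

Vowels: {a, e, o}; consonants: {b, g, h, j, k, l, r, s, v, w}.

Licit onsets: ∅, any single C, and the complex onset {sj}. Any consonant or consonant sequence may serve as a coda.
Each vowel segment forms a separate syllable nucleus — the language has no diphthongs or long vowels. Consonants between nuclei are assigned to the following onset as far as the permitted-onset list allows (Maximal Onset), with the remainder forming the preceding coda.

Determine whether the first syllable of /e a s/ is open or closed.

open

Nuclei (vowels): e, a → 2 syllables.
σ1/σ2 boundary: nothing intervenes; syllable break is V.V.
So the parse is e.as.
Syllable 1 is /e/; it ends in its nucleus with no coda, so it is open.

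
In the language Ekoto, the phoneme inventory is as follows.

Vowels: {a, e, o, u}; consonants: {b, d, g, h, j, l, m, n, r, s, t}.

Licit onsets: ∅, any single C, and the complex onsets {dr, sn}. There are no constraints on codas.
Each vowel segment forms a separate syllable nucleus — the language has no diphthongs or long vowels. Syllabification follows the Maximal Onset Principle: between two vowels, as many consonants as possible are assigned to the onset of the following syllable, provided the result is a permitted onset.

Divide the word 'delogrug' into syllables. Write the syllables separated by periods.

de.log.rug

Nuclei (vowels): e, o, u → 3 syllables.
σ1/σ2 boundary: /l/ is a single consonant, so it becomes the next onset.
σ2/σ3 boundary: /gr/ splits as /g/ + /r/ (/r/ is the longest suffix that is a licit onset).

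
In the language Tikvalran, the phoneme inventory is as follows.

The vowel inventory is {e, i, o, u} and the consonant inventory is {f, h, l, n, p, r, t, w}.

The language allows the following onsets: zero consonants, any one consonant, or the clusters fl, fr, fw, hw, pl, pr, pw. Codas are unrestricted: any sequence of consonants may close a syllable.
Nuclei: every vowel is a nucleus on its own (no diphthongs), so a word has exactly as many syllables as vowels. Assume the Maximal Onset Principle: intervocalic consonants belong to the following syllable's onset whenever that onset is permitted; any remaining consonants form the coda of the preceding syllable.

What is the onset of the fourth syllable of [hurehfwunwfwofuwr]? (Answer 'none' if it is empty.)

fw

Nuclei (vowels): u, e, u, o, u → 5 syllables.
Between /u/ (V1) and /e/ (V2): /r/ → onset of the next syllable (single consonants are always licit onsets).
Between /e/ (V2) and /u/ (V3): cluster /hfw/ — the longest permitted-onset suffix is /fw/; onset = /fw/, preceding coda = /h/.
Between /u/ (V3) and /o/ (V4): /nwfw/; trying suffixes from longest down, /fw/ is the first permitted one, so coda /nw/ | onset /fw/.
Between /o/ (V4) and /u/ (V5): /f/ is a single consonant, so it becomes the next onset.
So the parse is hu.reh.fwunw.fwo.fuwr.
Syllable 4 is /fwo/: onset /fw/, nucleus /o/, coda ∅.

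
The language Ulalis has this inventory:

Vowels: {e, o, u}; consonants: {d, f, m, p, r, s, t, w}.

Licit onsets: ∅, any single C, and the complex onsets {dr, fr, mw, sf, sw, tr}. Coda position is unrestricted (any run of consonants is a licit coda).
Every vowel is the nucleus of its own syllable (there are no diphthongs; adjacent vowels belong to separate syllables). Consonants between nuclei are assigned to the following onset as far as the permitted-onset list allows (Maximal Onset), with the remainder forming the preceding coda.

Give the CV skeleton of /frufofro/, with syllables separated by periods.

Nuclei (vowels): u, o, o → 3 syllables.
Between /u/ (V1) and /o/ (V2): /f/ → onset of the next syllable (single consonants are always licit onsets).
Between /o/ (V2) and /o/ (V3): /fr/ — entire cluster is a permitted onset → onset /fr/, coda ∅.
Result: fru.fo.fro.
Mapping each syllable to C/V: /fru/ → CCV, /fo/ → CV, /fro/ → CCV.

CCV.CV.CCV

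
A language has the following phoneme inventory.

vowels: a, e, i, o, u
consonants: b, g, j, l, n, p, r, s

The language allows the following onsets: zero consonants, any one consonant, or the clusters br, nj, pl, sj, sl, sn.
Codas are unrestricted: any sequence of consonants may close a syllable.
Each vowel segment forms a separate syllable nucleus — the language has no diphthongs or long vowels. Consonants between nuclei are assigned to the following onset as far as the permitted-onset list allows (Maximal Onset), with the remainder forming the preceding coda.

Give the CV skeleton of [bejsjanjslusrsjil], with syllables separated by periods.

Vowels present: e, a, u, i; each is a nucleus, giving 4 syllables.
/e…a/ gap (V1→V2): /jsj/ splits as /j/ + /sj/ (/sj/ is the longest suffix that is a licit onset).
/a…u/ gap (V2→V3): /njsl/; trying suffixes from longest down, /sl/ is the first permitted one, so coda /nj/ | onset /sl/.
/u…i/ gap (V3→V4): /srsj/; trying suffixes from longest down, /sj/ is the first permitted one, so coda /sr/ | onset /sj/.
Putting it together: bej.sjanj.slusr.sjil.
Mapping each syllable to C/V: /bej/ → CVC, /sjanj/ → CCVCC, /slusr/ → CCVCC, /sjil/ → CCVC.

CVC.CCVCC.CCVCC.CCVC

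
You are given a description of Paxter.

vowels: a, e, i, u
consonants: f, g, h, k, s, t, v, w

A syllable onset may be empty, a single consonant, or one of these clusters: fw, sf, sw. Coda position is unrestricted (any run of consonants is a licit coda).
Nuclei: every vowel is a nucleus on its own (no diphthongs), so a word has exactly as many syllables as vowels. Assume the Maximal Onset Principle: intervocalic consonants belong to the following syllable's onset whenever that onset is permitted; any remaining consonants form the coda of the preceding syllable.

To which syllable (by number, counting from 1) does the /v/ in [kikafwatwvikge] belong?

4

The vowels are i, a, a, i, e — 5 nuclei, so 5 syllables.
Between /i/ (V1) and /a/ (V2): just /k/ — single C goes to the following onset.
Between /a/ (V2) and /a/ (V3): /fw/ is a licit onset in full, so it all attaches to the next syllable.
Between /a/ (V3) and /i/ (V4): /twv/ — longest licit onset from the right is /v/, leaving /tw/ as coda.
Between /i/ (V4) and /e/ (V5): /kg/; trying suffixes from longest down, /g/ is the first permitted one, so coda /k/ | onset /g/.
Putting it together: ki.ka.fwatw.vik.ge.
The /v/ is in the onset of syllable 4 (/vik/).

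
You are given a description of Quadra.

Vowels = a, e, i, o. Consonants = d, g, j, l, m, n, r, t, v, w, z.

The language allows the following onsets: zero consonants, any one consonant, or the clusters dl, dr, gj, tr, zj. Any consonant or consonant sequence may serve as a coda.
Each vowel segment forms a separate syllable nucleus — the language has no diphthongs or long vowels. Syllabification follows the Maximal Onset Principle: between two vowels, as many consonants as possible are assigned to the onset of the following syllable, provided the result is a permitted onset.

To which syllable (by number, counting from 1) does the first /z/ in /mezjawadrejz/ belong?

Vowels present: e, a, a, e; each is a nucleus, giving 4 syllables.
/e…a/ gap (V1→V2): cluster /zj/ — /zj/ is itself a permitted onset, so the whole cluster goes right; preceding coda = ∅.
/a…a/ gap (V2→V3): just /w/ — single C goes to the following onset.
/a…e/ gap (V3→V4): /dr/ is a licit onset in full, so it all attaches to the next syllable.
So the parse is me.zja.wa.drejz.
The first /z/ is in the onset of syllable 2 (/zja/).

2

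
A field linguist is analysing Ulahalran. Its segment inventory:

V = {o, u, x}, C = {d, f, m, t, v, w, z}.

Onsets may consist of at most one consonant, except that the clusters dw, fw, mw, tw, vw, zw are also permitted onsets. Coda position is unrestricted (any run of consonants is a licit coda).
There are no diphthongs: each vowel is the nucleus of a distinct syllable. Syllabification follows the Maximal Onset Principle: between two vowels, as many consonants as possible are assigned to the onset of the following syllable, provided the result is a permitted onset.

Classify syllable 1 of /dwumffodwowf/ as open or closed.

closed

Vowels present: u, o, o; each is a nucleus, giving 3 syllables.
V1 /u/ – V2 /o/: /mff/ splits as /mf/ + /f/ (/f/ is the longest suffix that is a licit onset).
V2 /o/ – V3 /o/: cluster /dw/ — /dw/ is itself a permitted onset, so the whole cluster goes right; preceding coda = ∅.
Putting it together: dwumf.fo.dwowf.
Syllable 1 is /dwumf/ with coda /mf/, so it is closed.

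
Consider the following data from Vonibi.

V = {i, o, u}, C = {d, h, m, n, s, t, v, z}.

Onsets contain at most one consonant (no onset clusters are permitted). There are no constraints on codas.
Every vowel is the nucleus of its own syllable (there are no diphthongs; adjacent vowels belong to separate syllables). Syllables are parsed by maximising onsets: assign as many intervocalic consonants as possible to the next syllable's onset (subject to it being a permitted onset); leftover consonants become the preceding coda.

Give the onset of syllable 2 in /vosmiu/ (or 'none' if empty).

The vowels are o, i, u — 3 nuclei, so 3 syllables.
V1 /o/ – V2 /i/: cluster /sm/ — the longest permitted-onset suffix is /m/; onset = /m/, preceding coda = /s/.
V2 /i/ – V3 /u/: hiatus — the boundary sits between the two vowels.
Result: vos.mi.u.
Syllable 2 is /mi/: onset /m/, nucleus /i/, coda ∅.

m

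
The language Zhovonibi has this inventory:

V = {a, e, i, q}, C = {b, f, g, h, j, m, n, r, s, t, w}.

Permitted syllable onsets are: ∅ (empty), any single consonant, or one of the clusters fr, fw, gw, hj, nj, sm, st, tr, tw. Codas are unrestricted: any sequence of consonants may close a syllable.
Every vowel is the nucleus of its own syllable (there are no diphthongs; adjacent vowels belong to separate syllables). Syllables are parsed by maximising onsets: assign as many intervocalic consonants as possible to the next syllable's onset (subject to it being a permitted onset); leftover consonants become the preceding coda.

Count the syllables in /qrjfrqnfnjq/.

3

The vowels are q, q, q — 3 nuclei, so 3 syllables.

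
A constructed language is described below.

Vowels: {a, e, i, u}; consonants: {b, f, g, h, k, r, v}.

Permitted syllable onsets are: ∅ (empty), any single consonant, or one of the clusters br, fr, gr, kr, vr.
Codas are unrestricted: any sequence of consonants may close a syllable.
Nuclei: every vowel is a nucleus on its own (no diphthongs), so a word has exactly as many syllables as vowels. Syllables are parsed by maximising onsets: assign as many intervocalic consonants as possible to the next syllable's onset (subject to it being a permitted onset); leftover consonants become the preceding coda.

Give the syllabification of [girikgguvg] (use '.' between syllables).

The vowels are i, i, u — 3 nuclei, so 3 syllables.
/i…i/ gap (V1→V2): /r/ is a single consonant, so it becomes the next onset.
/i…u/ gap (V2→V3): /kgg/ — longest licit onset from the right is /g/, leaving /kg/ as coda.

gi.rikg.guvg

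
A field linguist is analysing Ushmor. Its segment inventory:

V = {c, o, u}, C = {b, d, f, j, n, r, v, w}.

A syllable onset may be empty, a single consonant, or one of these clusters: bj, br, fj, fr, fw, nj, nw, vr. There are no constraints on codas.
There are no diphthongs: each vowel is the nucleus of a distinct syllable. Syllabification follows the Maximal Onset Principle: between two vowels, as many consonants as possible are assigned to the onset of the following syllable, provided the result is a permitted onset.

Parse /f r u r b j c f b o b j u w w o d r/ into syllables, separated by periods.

frur.bjcf.bo.bjuw.wodr

Vowels present: u, c, o, u, o; each is a nucleus, giving 5 syllables.
Between /u/ (V1) and /c/ (V2): /rbj/; trying suffixes from longest down, /bj/ is the first permitted one, so coda /r/ | onset /bj/.
Between /c/ (V2) and /o/ (V3): /fb/ splits as /f/ + /b/ (/b/ is the longest suffix that is a licit onset).
Between /o/ (V3) and /u/ (V4): /bj/ is a licit onset in full, so it all attaches to the next syllable.
Between /u/ (V4) and /o/ (V5): /ww/; trying suffixes from longest down, /w/ is the first permitted one, so coda /w/ | onset /w/.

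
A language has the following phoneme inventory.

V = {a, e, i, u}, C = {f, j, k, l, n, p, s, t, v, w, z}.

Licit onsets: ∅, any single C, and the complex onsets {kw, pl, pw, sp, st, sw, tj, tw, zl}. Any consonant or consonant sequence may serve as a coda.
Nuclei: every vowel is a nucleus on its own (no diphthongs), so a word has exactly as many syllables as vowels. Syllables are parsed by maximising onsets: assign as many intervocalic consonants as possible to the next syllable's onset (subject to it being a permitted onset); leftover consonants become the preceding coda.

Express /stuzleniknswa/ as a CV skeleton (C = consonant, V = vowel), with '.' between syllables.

CCV.CCV.CVCC.CCV

The vowels are u, e, i, a — 4 nuclei, so 4 syllables.
Between /u/ (V1) and /e/ (V2): /zl/ — entire cluster is a permitted onset → onset /zl/, coda ∅.
Between /e/ (V2) and /i/ (V3): /n/ is a single consonant, so it becomes the next onset.
Between /i/ (V3) and /a/ (V4): cluster /knsw/ — the longest permitted-onset suffix is /sw/; onset = /sw/, preceding coda = /kn/.
Result: stu.zle.nikn.swa.
Mapping each syllable to C/V: /stu/ → CCV, /zle/ → CCV, /nikn/ → CVCC, /swa/ → CCV.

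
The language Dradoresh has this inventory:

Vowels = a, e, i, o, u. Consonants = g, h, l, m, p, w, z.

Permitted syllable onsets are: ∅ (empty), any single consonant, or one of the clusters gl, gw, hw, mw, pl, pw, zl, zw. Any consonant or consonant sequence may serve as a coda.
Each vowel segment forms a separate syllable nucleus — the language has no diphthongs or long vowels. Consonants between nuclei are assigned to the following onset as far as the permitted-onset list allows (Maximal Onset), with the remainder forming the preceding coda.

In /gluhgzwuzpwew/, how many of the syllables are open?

The vowels are u, u, e — 3 nuclei, so 3 syllables.
σ1/σ2 boundary: /hgzw/ splits as /hg/ + /zw/ (/zw/ is the longest suffix that is a licit onset).
σ2/σ3 boundary: cluster /zpw/ — the longest permitted-onset suffix is /pw/; onset = /pw/, preceding coda = /z/.
Putting it together: gluhg.zwuz.pwew.
Classifying each syllable: /gluhg/ (closed), /zwuz/ (closed), /pwew/ (closed).
Open syllables: 0.

0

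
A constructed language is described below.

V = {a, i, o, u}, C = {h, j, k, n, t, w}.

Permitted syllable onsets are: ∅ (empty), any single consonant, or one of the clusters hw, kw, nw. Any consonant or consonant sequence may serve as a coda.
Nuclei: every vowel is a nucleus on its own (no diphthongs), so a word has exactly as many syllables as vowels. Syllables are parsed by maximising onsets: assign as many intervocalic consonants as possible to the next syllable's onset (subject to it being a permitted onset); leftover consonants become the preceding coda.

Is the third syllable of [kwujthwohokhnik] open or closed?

The vowels are u, o, o, i — 4 nuclei, so 4 syllables.
Between /u/ (V1) and /o/ (V2): /jthw/; trying suffixes from longest down, /hw/ is the first permitted one, so coda /jt/ | onset /hw/.
Between /o/ (V2) and /o/ (V3): just /h/ — single C goes to the following onset.
Between /o/ (V3) and /i/ (V4): /khn/ splits as /kh/ + /n/ (/n/ is the longest suffix that is a licit onset).
Syllabification: kwujt.hwo.hokh.nik.
Syllable 3 is /hokh/ with coda /kh/, so it is closed.

closed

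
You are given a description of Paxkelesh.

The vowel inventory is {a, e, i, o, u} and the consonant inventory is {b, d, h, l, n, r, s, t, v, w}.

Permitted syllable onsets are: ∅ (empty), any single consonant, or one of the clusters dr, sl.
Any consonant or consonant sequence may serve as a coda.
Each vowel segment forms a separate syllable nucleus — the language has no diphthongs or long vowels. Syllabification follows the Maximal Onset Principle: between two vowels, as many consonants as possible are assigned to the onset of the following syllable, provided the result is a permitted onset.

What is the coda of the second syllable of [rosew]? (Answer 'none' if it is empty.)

Vowels present: o, e; each is a nucleus, giving 2 syllables.
σ1/σ2 boundary: /s/ → onset of the next syllable (single consonants are always licit onsets).
Putting it together: ro.sew.
Syllable 2 is /sew/: onset /s/, nucleus /e/, coda /w/.

w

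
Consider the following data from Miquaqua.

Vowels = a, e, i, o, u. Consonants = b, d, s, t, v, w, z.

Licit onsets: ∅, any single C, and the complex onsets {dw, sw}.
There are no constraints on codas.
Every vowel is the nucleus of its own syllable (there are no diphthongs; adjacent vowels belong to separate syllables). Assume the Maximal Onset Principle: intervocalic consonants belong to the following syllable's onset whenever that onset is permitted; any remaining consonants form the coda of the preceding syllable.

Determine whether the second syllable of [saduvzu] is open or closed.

Vowels present: a, u, u; each is a nucleus, giving 3 syllables.
Between /a/ (V1) and /u/ (V2): /d/ is a single consonant, so it becomes the next onset.
Between /u/ (V2) and /u/ (V3): /vz/ splits as /v/ + /z/ (/z/ is the longest suffix that is a licit onset).
Putting it together: sa.duv.zu.
Syllable 2 is /duv/ with coda /v/, so it is closed.

closed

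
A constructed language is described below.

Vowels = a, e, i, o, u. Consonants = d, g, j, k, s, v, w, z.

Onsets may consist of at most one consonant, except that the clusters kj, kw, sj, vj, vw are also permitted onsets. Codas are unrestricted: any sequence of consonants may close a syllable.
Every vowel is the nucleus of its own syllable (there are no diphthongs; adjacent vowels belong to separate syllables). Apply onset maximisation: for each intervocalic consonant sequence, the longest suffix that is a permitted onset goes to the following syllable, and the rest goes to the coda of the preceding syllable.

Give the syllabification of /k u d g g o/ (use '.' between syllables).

kudg.go

Vowels present: u, o; each is a nucleus, giving 2 syllables.
σ1/σ2 boundary: cluster /dgg/ — the longest permitted-onset suffix is /g/; onset = /g/, preceding coda = /dg/.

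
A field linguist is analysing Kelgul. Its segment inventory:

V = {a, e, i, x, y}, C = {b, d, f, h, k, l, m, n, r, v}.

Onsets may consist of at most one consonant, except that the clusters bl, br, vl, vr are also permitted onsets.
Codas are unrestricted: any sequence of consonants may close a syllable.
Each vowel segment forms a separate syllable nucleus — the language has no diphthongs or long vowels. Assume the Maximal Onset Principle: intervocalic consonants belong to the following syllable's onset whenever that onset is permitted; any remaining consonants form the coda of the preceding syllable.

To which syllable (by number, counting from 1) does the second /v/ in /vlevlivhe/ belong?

Vowels present: e, i, e; each is a nucleus, giving 3 syllables.
V1 /e/ – V2 /i/: cluster /vl/ — /vl/ is itself a permitted onset, so the whole cluster goes right; preceding coda = ∅.
V2 /i/ – V3 /e/: /vh/ splits as /v/ + /h/ (/h/ is the longest suffix that is a licit onset).
Result: vle.vliv.he.
The second /v/ is in the onset of syllable 2 (/vliv/).

2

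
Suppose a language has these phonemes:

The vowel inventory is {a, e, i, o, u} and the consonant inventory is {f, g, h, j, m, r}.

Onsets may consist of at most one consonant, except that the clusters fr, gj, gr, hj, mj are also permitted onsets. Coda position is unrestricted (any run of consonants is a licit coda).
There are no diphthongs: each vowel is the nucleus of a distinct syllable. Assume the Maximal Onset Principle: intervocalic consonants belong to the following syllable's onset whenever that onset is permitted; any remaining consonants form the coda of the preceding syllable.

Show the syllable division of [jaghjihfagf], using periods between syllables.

Vowels present: a, i, a; each is a nucleus, giving 3 syllables.
Between /a/ (V1) and /i/ (V2): /ghj/ splits as /g/ + /hj/ (/hj/ is the longest suffix that is a licit onset).
Between /i/ (V2) and /a/ (V3): cluster /hf/ — the longest permitted-onset suffix is /f/; onset = /f/, preceding coda = /h/.

jag.hjih.fagf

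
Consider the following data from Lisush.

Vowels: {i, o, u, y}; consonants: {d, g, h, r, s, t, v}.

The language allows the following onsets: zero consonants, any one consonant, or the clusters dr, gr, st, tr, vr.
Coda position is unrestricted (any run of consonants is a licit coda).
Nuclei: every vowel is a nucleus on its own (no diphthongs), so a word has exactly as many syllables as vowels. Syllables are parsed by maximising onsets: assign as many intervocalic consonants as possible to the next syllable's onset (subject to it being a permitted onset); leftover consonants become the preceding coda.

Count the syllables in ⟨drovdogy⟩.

Vowels present: o, o, y; each is a nucleus, giving 3 syllables.

3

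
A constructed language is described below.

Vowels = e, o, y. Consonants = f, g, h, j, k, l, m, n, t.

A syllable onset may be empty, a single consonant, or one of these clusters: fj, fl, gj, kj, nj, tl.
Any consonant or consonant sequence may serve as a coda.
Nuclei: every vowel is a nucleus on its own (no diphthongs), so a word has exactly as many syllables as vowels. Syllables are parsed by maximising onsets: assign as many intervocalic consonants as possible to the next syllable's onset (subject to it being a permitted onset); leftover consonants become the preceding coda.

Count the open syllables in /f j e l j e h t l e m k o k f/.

0

Nuclei (vowels): e, e, e, o → 4 syllables.
Between /e/ (V1) and /e/ (V2): /lj/ — longest licit onset from the right is /j/, leaving /l/ as coda.
Between /e/ (V2) and /e/ (V3): /htl/; trying suffixes from longest down, /tl/ is the first permitted one, so coda /h/ | onset /tl/.
Between /e/ (V3) and /o/ (V4): /mk/ splits as /m/ + /k/ (/k/ is the longest suffix that is a licit onset).
Putting it together: fjel.jeh.tlem.kokf.
Classifying each syllable: /fjel/ (closed), /jeh/ (closed), /tlem/ (closed), /kokf/ (closed).
Open syllables: 0.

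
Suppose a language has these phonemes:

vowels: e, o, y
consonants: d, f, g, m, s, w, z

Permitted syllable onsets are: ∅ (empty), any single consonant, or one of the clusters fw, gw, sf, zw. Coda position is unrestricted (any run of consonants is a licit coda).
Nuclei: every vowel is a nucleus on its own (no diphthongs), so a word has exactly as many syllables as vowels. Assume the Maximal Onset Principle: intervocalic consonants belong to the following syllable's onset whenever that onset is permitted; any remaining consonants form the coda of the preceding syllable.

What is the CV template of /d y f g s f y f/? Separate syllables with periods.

CVCC.CCVC

The vowels are y, y — 2 nuclei, so 2 syllables.
σ1/σ2 boundary: cluster /fgsf/ — the longest permitted-onset suffix is /sf/; onset = /sf/, preceding coda = /fg/.
Syllabification: dyfg.sfyf.
Mapping each syllable to C/V: /dyfg/ → CVCC, /sfyf/ → CCVC.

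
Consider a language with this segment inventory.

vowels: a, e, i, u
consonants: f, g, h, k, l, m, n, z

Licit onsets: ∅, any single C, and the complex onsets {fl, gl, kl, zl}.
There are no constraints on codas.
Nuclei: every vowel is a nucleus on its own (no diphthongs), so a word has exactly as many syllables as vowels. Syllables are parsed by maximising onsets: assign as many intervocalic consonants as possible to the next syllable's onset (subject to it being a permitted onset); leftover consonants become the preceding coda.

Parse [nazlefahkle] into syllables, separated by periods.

na.zle.fah.kle

The vowels are a, e, a, e — 4 nuclei, so 4 syllables.
/a…e/ gap (V1→V2): /zl/ is a licit onset in full, so it all attaches to the next syllable.
/e…a/ gap (V2→V3): just /f/ — single C goes to the following onset.
/a…e/ gap (V3→V4): /hkl/ splits as /h/ + /kl/ (/kl/ is the longest suffix that is a licit onset).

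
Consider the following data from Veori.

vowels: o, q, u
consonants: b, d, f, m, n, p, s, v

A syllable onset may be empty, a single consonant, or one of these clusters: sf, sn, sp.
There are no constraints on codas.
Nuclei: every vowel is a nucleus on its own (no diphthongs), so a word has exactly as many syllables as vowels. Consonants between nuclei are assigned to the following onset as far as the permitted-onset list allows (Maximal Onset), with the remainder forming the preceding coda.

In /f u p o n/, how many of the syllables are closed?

1

The vowels are u, o — 2 nuclei, so 2 syllables.
V1 /u/ – V2 /o/: /p/ is a single consonant, so it becomes the next onset.
Syllabification: fu.pon.
Classifying each syllable: /fu/ (open), /pon/ (closed).
Closed syllables: 1.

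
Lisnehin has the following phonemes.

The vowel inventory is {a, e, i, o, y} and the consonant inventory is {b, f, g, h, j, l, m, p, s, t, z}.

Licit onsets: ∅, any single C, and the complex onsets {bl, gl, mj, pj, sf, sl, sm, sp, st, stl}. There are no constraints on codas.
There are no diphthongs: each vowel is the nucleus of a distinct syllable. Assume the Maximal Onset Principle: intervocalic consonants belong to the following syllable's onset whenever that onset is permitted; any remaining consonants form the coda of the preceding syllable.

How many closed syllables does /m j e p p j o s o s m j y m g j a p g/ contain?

4

Vowels present: e, o, o, y, a; each is a nucleus, giving 5 syllables.
V1 /e/ – V2 /o/: cluster /ppj/ — the longest permitted-onset suffix is /pj/; onset = /pj/, preceding coda = /p/.
V2 /o/ – V3 /o/: /s/ → onset of the next syllable (single consonants are always licit onsets).
V3 /o/ – V4 /y/: /smj/; trying suffixes from longest down, /mj/ is the first permitted one, so coda /s/ | onset /mj/.
V4 /y/ – V5 /a/: /mgj/; trying suffixes from longest down, /j/ is the first permitted one, so coda /mg/ | onset /j/.
So the parse is mjep.pjo.sos.mjymg.japg.
Classifying each syllable: /mjep/ (closed), /pjo/ (open), /sos/ (closed), /mjymg/ (closed), /japg/ (closed).
Closed syllables: 4.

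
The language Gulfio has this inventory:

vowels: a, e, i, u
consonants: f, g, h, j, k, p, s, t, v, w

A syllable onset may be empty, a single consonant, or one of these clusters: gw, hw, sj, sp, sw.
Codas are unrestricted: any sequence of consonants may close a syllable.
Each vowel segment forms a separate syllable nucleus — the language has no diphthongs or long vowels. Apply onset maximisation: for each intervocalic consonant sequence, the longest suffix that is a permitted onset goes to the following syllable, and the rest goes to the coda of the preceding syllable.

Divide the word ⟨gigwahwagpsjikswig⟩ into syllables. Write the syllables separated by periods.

Vowels present: i, a, a, i, i; each is a nucleus, giving 5 syllables.
Between /i/ (V1) and /a/ (V2): /gw/ is a licit onset in full, so it all attaches to the next syllable.
Between /a/ (V2) and /a/ (V3): /hw/ is a licit onset in full, so it all attaches to the next syllable.
Between /a/ (V3) and /i/ (V4): /gpsj/; trying suffixes from longest down, /sj/ is the first permitted one, so coda /gp/ | onset /sj/.
Between /i/ (V4) and /i/ (V5): cluster /ksw/ — the longest permitted-onset suffix is /sw/; onset = /sw/, preceding coda = /k/.

gi.gwa.hwagp.sjik.swig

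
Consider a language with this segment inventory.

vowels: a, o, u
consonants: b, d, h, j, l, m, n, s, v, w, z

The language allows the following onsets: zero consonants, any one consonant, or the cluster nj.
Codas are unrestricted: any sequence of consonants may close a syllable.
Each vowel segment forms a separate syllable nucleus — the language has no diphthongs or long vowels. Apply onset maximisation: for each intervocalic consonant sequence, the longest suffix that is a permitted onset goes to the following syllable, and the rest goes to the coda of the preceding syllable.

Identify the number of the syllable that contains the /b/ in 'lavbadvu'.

2

Vowels present: a, a, u; each is a nucleus, giving 3 syllables.
/a…a/ gap (V1→V2): /vb/; trying suffixes from longest down, /b/ is the first permitted one, so coda /v/ | onset /b/.
/a…u/ gap (V2→V3): /dv/; trying suffixes from longest down, /v/ is the first permitted one, so coda /d/ | onset /v/.
Result: lav.bad.vu.
The /b/ is in the onset of syllable 2 (/bad/).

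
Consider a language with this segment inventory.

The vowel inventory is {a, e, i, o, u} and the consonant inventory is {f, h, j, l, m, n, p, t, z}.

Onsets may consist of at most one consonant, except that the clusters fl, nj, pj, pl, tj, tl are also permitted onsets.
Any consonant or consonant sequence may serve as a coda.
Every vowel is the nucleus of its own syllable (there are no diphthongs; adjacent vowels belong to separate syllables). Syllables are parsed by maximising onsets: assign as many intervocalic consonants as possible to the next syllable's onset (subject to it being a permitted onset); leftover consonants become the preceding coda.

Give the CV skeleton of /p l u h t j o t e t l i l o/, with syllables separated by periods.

The vowels are u, o, e, i, o — 5 nuclei, so 5 syllables.
Between /u/ (V1) and /o/ (V2): /htj/ splits as /h/ + /tj/ (/tj/ is the longest suffix that is a licit onset).
Between /o/ (V2) and /e/ (V3): /t/ → onset of the next syllable (single consonants are always licit onsets).
Between /e/ (V3) and /i/ (V4): /tl/ is a licit onset in full, so it all attaches to the next syllable.
Between /i/ (V4) and /o/ (V5): /l/ → onset of the next syllable (single consonants are always licit onsets).
So the parse is pluh.tjo.te.tli.lo.
Mapping each syllable to C/V: /pluh/ → CCVC, /tjo/ → CCV, /te/ → CV, /tli/ → CCV, /lo/ → CV.

CCVC.CCV.CV.CCV.CV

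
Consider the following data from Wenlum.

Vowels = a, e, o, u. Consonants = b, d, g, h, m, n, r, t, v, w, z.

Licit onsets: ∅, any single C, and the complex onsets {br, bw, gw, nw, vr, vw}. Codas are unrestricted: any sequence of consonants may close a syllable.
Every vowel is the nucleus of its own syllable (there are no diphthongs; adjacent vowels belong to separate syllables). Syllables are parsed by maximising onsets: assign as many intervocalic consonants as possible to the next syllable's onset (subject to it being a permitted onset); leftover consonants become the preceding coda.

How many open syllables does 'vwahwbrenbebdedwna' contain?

Vowels present: a, e, e, e, a; each is a nucleus, giving 5 syllables.
Between /a/ (V1) and /e/ (V2): /hwbr/; trying suffixes from longest down, /br/ is the first permitted one, so coda /hw/ | onset /br/.
Between /e/ (V2) and /e/ (V3): /nb/ splits as /n/ + /b/ (/b/ is the longest suffix that is a licit onset).
Between /e/ (V3) and /e/ (V4): cluster /bd/ — the longest permitted-onset suffix is /d/; onset = /d/, preceding coda = /b/.
Between /e/ (V4) and /a/ (V5): /dwn/ — longest licit onset from the right is /n/, leaving /dw/ as coda.
Putting it together: vwahw.bren.beb.dedw.na.
Classifying each syllable: /vwahw/ (closed), /bren/ (closed), /beb/ (closed), /dedw/ (closed), /na/ (open).
Open syllables: 1.

1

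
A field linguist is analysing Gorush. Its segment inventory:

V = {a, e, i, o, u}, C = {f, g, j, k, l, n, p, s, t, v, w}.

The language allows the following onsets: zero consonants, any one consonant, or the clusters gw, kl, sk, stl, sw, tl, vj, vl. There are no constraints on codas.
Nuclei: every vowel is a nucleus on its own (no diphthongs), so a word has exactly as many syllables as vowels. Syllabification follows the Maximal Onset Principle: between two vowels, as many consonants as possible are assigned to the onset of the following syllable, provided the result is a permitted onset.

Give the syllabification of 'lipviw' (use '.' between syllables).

The vowels are i, i — 2 nuclei, so 2 syllables.
V1 /i/ – V2 /i/: /pv/; trying suffixes from longest down, /v/ is the first permitted one, so coda /p/ | onset /v/.

lip.viw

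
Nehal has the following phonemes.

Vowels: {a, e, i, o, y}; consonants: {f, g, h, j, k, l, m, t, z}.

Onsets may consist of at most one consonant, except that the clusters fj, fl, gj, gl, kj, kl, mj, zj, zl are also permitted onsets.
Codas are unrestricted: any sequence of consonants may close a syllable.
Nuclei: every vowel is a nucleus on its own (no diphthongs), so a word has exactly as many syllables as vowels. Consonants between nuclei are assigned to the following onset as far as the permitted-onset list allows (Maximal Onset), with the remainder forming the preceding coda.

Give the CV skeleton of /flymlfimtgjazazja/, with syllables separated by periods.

CCVCC.CVCC.CCV.CV.CCV

The vowels are y, i, a, a, a — 5 nuclei, so 5 syllables.
V1 /y/ – V2 /i/: cluster /mlf/ — the longest permitted-onset suffix is /f/; onset = /f/, preceding coda = /ml/.
V2 /i/ – V3 /a/: cluster /mtgj/ — the longest permitted-onset suffix is /gj/; onset = /gj/, preceding coda = /mt/.
V3 /a/ – V4 /a/: /z/ is a single consonant, so it becomes the next onset.
V4 /a/ – V5 /a/: /zj/ — entire cluster is a permitted onset → onset /zj/, coda ∅.
Putting it together: flyml.fimt.gja.za.zja.
Mapping each syllable to C/V: /flyml/ → CCVCC, /fimt/ → CVCC, /gja/ → CCV, /za/ → CV, /zja/ → CCV.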